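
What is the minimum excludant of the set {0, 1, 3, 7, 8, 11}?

2

The values 0, 1 are all present; 2 is the first non-negative integer missing from the set.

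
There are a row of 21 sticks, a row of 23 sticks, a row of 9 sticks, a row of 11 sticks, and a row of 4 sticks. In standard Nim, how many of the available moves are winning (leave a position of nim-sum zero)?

3

Nim-sum: 21 ⊕ 23 ⊕ 9 ⊕ 11 ⊕ 4 = 4.
The overall nim-sum is X = 4. A row of size p has a winning move iff p XOR X < p (reduce it to p XOR X).
  21: 21 XOR 4 = 17 < 21 — winning move (to 17).
  23: 23 XOR 4 = 19 < 23 — winning move (to 19).
  9: 9 XOR 4 = 13 ≥ 9 — no move.
  11: 11 XOR 4 = 15 ≥ 11 — no move.
  4: 4 XOR 4 = 0 < 4 — winning move (to 0).
That gives 3 winning moves.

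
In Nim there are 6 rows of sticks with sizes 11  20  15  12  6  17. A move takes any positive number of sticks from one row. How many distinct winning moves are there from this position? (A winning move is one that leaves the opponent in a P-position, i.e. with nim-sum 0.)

3

In binary:
  01011  (11)
  10100  (20)
  01111  (15)
  01100  (12)
  00110  (6)
  10001  (17)
  -----
  01011  (11)
The overall nim-sum is X = 11. A row of size p has a winning move iff p XOR X < p (reduce it to p XOR X).
  11: 11 XOR 11 = 0 < 11 — winning move (to 0).
  20: 20 XOR 11 = 31 ≥ 20 — no move.
  15: 15 XOR 11 = 4 < 15 — winning move (to 4).
  12: 12 XOR 11 = 7 < 12 — winning move (to 7).
  6: 6 XOR 11 = 13 ≥ 6 — no move.
  17: 17 XOR 11 = 26 ≥ 17 — no move.
That gives 3 winning moves.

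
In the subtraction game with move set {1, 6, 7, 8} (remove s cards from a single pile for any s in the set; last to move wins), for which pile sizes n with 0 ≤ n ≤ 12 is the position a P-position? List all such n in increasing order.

Compute g(0), g(1), … for moves {1, 6, 7, 8}:
g(0) = mex{} = 0
g(1) = mex{0} = 1
g(2) = mex{1} = 0
g(3) = mex{0} = 1
g(4) = mex{1} = 0
g(5) = mex{0} = 1
g(6) = mex{0,1} = 2
g(7) = mex{0,1,2} = 3
g(8) = mex{0,1,3} = 2
g(9) = mex{0,1,2} = 3
g(10) = mex{0,1,3} = 2
g(11) = mex{0,1,2} = 3
g(12) = mex{0,1,2,3} = 4
The P-positions (g = 0) in 0..12 are 0, 2, 4.

0, 2, 4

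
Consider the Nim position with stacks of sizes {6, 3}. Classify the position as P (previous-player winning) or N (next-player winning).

Nim-sum: 6 XOR 3 = 5.
The nim-sum is 5 ≠ 0, so this is an N-position: the player to move can win.

N-position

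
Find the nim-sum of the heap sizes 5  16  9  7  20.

15

Write each in binary and XOR column by column:
  00101  (5)
  10000  (16)
  01001  (9)
  00111  (7)
  10100  (20)
  -----
  01111  (15)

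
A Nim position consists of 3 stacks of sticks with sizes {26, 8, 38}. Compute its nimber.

52

Compute the nim-sum pairwise:
26 XOR 8 = 18
18 XOR 38 = 52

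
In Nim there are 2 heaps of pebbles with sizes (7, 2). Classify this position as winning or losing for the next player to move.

Winning position

Compute the nim-sum pairwise:
7 ^ 2 = 5
The nim-sum is 5 ≠ 0, so this is an N-position: the player to move can win.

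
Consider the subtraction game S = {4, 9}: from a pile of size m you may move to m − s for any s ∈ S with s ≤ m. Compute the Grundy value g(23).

2

Compute g(0), g(1), … for moves {4, 9}:
k:     0  1  2  3  4  5  6  7  8  9 10 11 12 13 14 15 16 17 18 19 20 21 22 23
g(k):  0  0  0  0  1  1  1  1  0  2  2  2  1  0  0  0  0  1  1  1  1  0  2  2
So g(23) = 2.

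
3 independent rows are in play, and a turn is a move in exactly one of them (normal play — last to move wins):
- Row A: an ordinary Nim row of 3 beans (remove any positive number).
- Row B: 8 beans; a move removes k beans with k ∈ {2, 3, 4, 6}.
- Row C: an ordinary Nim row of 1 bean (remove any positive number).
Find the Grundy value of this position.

Row A is a plain Nim row of size 3, so its Grundy value is 3.
Build the Grundy sequence for row B with g(k) = mex{g(k−s) : s ∈ {2, 3, 4, 6}, s ≤ k}:
k:     0  1  2  3  4  5  6  7  8
g(k):  0  0  1  1  2  2  3  3  0
So g(8) = 0.
Row C is a plain Nim row of size 1, so its Grundy value is 1.
The value of a disjunctive sum is the nim-sum of the parts.
Combined value = 3 ⊕ 0 ⊕ 1 = 2.

2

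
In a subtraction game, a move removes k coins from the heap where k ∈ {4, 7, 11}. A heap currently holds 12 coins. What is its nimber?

Grundy values for subtraction set {4, 7, 11}:
g(0) = mex{} = 0
g(1) = mex{} = 0
g(2) = mex{} = 0
g(3) = mex{} = 0
g(4) = mex{0} = 1
g(5) = mex{0} = 1
g(6) = mex{0} = 1
g(7) = mex{0} = 1
g(8) = mex{0,1} = 2
g(9) = mex{0,1} = 2
g(10) = mex{0,1} = 2
g(11) = mex{0,1} = 2
g(12) = mex{0,1,2} = 3
So g(12) = 3.

3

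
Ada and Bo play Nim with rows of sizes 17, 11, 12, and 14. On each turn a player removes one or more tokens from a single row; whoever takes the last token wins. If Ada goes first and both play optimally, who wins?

Ada wins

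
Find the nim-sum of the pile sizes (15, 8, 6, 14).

15

Nim-sum: 15 ^ 8 ^ 6 ^ 14 = 15.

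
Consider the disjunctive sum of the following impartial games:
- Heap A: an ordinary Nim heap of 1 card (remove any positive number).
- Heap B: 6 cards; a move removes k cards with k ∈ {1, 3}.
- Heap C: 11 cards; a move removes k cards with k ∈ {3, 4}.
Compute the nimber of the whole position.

0

Heap A is a plain Nim heap of size 1, so its Grundy value is 1.
Grundy values for heap B (subtraction set {1, 3}):
k:     0  1  2  3  4  5  6
g(k):  0  1  0  1  0  1  0
So g(6) = 0.
Grundy values for heap C (subtraction set {3, 4}):
k:     0  1  2  3  4  5  6  7  8  9 10 11
g(k):  0  0  0  1  1  1  2  0  0  0  1  1
So g(11) = 1.
The value of a disjunctive sum is the nim-sum of the parts.
Combined value = 1 XOR 0 XOR 1 = 0.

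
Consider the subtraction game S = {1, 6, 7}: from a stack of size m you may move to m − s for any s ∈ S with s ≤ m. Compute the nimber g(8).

2

Grundy values for subtraction set {1, 6, 7}:
k:     0  1  2  3  4  5  6  7  8
g(k):  0  1  0  1  0  1  2  3  2
So g(8) = 2.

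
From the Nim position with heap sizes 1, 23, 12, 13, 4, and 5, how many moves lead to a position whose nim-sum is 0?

1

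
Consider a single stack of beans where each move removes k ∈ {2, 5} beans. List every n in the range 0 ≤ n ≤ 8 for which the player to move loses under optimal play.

Grundy values for subtraction set {2, 5}:
g(0) = mex{} = 0
g(1) = mex{} = 0
g(2) = mex{0} = 1
g(3) = mex{0} = 1
g(4) = mex{1} = 0
g(5) = mex{0,1} = 2
g(6) = mex{0} = 1
g(7) = mex{1,2} = 0
g(8) = mex{1} = 0
The P-positions (g = 0) in 0..8 are 0, 1, 4, 7, 8.

0, 1, 4, 7, 8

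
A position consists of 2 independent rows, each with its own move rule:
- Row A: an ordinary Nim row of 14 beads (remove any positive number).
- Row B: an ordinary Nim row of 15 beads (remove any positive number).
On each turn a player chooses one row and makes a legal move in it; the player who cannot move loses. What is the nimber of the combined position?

1

Row A is a plain Nim row of size 14, so its Grundy value is 14.
Row B is a plain Nim row of size 15, so its Grundy value is 15.
By the Sprague-Grundy theorem, the Grundy value of a sum of independent games is the XOR of the component values.
Combined value = 14 ⊕ 15 = 1.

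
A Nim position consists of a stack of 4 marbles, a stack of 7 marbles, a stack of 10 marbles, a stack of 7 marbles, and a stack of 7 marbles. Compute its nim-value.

In binary:
  0100  (4)
  0111  (7)
  1010  (10)
  0111  (7)
  0111  (7)
  ----
  1001  (9)

9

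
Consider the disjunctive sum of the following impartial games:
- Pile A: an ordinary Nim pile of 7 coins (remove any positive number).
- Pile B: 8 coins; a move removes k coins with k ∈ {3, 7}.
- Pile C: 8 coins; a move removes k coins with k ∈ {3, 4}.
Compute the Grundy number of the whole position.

Pile A is a plain Nim pile of size 7, so its Grundy value is 7.
For pile B, compute g(0), g(1), … with moves {3, 7}:
k:     0  1  2  3  4  5  6  7  8
g(k):  0  0  0  1  1  1  0  2  2
So g(8) = 2.
Build the Grundy sequence for pile C with g(k) = mex{g(k−s) : s ∈ {3, 4}, s ≤ k}:
k:     0  1  2  3  4  5  6  7  8
g(k):  0  0  0  1  1  1  2  0  0
So g(8) = 0.
By the Sprague-Grundy theorem, the Grundy value of a sum of independent games is the XOR of the component values.
Combined value = 7 XOR 2 XOR 0 = 5.

5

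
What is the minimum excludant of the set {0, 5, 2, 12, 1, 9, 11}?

The values 0, 1, 2 are all present; 3 is the first non-negative integer missing from the set.

3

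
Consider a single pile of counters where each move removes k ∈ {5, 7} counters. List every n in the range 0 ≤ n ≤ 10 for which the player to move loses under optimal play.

0, 1, 2, 3, 4

Grundy values for subtraction set {5, 7}:
g(0) = mex{} = 0
g(1) = mex{} = 0
g(2) = mex{} = 0
g(3) = mex{} = 0
g(4) = mex{} = 0
g(5) = mex{0} = 1
g(6) = mex{0} = 1
g(7) = mex{0} = 1
g(8) = mex{0} = 1
g(9) = mex{0} = 1
g(10) = mex{0,1} = 2
The P-positions (g = 0) in 0..10 are 0, 1, 2, 3, 4.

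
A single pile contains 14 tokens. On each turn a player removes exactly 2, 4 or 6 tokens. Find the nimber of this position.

Grundy values for subtraction set {2, 4, 6}:
g(0) = mex{} = 0
g(1) = mex{} = 0
g(2) = mex{0} = 1
g(3) = mex{0} = 1
g(4) = mex{0,1} = 2
g(5) = mex{0,1} = 2
g(6) = mex{0,1,2} = 3
g(7) = mex{0,1,2} = 3
g(8) = mex{1,2,3} = 0
g(9) = mex{1,2,3} = 0
g(10) = mex{0,2,3} = 1
g(11) = mex{0,2,3} = 1
g(12) = mex{0,1,3} = 2
g(13) = mex{0,1,3} = 2
g(14) = mex{0,1,2} = 3
So g(14) = 3.

3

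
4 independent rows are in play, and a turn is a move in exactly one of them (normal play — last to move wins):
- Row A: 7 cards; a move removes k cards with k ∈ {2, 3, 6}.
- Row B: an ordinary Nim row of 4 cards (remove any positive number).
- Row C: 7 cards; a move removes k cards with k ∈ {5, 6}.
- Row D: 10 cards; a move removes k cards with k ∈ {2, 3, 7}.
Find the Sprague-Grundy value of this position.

Grundy values for row A (subtraction set {2, 3, 6}):
g(0) = mex{} = 0
g(1) = mex{} = 0
g(2) = mex{0} = 1
g(3) = mex{0} = 1
g(4) = mex{0,1} = 2
g(5) = mex{1} = 0
g(6) = mex{0,1,2} = 3
g(7) = mex{0,2} = 1
So g(7) = 1.
Row B is a plain Nim row of size 4, so its Grundy value is 4.
Grundy values for row C (subtraction set {5, 6}):
k:     0  1  2  3  4  5  6  7
g(k):  0  0  0  0  0  1  1  1
So g(7) = 1.
Build the Grundy sequence for row D with g(k) = mex{g(k−s) : s ∈ {2, 3, 7}, s ≤ k}:
g(0) = mex{} = 0
g(1) = mex{} = 0
g(2) = mex{0} = 1
g(3) = mex{0} = 1
g(4) = mex{0,1} = 2
g(5) = mex{1} = 0
g(6) = mex{1,2} = 0
g(7) = mex{0,2} = 1
g(8) = mex{0} = 1
g(9) = mex{0,1} = 2
g(10) = mex{1} = 0
So g(10) = 0.
The value of a disjunctive sum is the nim-sum of the parts.
Combined value = 1 XOR 4 XOR 1 XOR 0 = 4.

4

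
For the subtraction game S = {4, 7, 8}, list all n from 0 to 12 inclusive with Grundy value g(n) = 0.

0, 1, 2, 3, 12

Compute g(0), g(1), … for moves {4, 7, 8}:
k:     0  1  2  3  4  5  6  7  8  9 10 11 12
g(k):  0  0  0  0  1  1  1  1  2  2  2  2  0
The P-positions (g = 0) in 0..12 are 0, 1, 2, 3, 12.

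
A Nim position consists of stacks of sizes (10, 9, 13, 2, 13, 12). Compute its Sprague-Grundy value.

Compute the nim-sum pairwise:
10 ^ 9 = 3
3 ^ 13 = 14
14 ^ 2 = 12
12 ^ 13 = 1
1 ^ 12 = 13

13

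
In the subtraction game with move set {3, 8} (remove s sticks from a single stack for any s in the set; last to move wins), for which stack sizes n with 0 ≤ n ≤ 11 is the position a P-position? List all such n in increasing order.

0, 1, 2, 6, 7, 11

Build the Grundy sequence with g(k) = mex{g(k−s) : s ∈ {3, 8}, s ≤ k}:
k:     0  1  2  3  4  5  6  7  8  9 10 11
g(k):  0  0  0  1  1  1  0  0  2  1  1  0
The P-positions (g = 0) in 0..11 are 0, 1, 2, 6, 7, 11.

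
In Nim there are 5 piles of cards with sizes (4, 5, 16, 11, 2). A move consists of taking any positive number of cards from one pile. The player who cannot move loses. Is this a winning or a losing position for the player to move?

Compute the nim-sum pairwise:
4 ^ 5 = 1
1 ^ 16 = 17
17 ^ 11 = 26
26 ^ 2 = 24
The nim-sum is 24 ≠ 0, so this is an N-position: the player to move can win.

Winning position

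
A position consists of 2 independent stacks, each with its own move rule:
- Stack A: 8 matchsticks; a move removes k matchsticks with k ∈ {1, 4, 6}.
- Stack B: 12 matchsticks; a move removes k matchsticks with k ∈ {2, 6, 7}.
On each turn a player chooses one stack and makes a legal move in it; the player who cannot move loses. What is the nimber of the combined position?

Grundy values for stack A (subtraction set {1, 4, 6}):
k:     0  1  2  3  4  5  6  7  8
g(k):  0  1  0  1  2  0  1  0  1
So g(8) = 1.
Grundy values for stack B (subtraction set {2, 6, 7}):
k:     0  1  2  3  4  5  6  7  8  9 10 11 12
g(k):  0  0  1  1  0  0  1  1  2  0  3  1  2
So g(12) = 2.
By the Sprague-Grundy theorem, the Grundy value of a sum of independent games is the XOR of the component values.
Combined value = 1 XOR 2 = 3.

3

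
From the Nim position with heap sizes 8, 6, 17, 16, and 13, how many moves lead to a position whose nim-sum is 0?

Compute the nim-sum pairwise:
8 ⊕ 6 = 14
14 ⊕ 17 = 31
31 ⊕ 16 = 15
15 ⊕ 13 = 2
The overall nim-sum is X = 2. A heap of size p has a winning move iff p XOR X < p (reduce it to p XOR X).
  8: 8 XOR 2 = 10 ≥ 8 — no move.
  6: 6 XOR 2 = 4 < 6 — winning move (to 4).
  17: 17 XOR 2 = 19 ≥ 17 — no move.
  16: 16 XOR 2 = 18 ≥ 16 — no move.
  13: 13 XOR 2 = 15 ≥ 13 — no move.
That gives 1 winning move.

1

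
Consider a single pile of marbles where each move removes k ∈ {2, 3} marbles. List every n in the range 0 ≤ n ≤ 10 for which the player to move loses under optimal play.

0, 1, 5, 6, 10

Build the Grundy sequence with g(k) = mex{g(k−s) : s ∈ {2, 3}, s ≤ k}:
k:     0  1  2  3  4  5  6  7  8  9 10
g(k):  0  0  1  1  2  0  0  1  1  2  0
The P-positions (g = 0) in 0..10 are 0, 1, 5, 6, 10.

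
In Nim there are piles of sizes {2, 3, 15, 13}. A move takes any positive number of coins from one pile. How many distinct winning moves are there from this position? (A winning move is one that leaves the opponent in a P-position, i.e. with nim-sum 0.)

3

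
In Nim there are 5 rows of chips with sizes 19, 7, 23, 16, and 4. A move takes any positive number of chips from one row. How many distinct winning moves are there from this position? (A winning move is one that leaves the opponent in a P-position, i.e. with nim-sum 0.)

Write each in binary and XOR column by column:
  10011  (19)
  00111  (7)
  10111  (23)
  10000  (16)
  00100  (4)
  -----
  10111  (23)
The overall nim-sum is X = 23. A row of size p has a winning move iff p XOR X < p (reduce it to p XOR X).
  19: 19 XOR 23 = 4 < 19 — winning move (to 4).
  7: 7 XOR 23 = 16 ≥ 7 — no move.
  23: 23 XOR 23 = 0 < 23 — winning move (to 0).
  16: 16 XOR 23 = 7 < 16 — winning move (to 7).
  4: 4 XOR 23 = 19 ≥ 4 — no move.
That gives 3 winning moves.

3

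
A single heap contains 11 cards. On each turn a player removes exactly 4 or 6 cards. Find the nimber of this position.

0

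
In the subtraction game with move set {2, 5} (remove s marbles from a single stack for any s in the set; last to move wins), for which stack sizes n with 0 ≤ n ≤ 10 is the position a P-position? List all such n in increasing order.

0, 1, 4, 7, 8

Build the Grundy sequence with g(k) = mex{g(k−s) : s ∈ {2, 5}, s ≤ k}:
k:     0  1  2  3  4  5  6  7  8  9 10
g(k):  0  0  1  1  0  2  1  0  0  1  1
The P-positions (g = 0) in 0..10 are 0, 1, 4, 7, 8.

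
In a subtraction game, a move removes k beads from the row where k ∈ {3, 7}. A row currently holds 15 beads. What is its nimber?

Grundy values for subtraction set {3, 7}:
k:     0  1  2  3  4  5  6  7  8  9 10 11 12 13 14 15
g(k):  0  0  0  1  1  1  0  2  2  1  0  0  0  1  1  1
So g(15) = 1.

1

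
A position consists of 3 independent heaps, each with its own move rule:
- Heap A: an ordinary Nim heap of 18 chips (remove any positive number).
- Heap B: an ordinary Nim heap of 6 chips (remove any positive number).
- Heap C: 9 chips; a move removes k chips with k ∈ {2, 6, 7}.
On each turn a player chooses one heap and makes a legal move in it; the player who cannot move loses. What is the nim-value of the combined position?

20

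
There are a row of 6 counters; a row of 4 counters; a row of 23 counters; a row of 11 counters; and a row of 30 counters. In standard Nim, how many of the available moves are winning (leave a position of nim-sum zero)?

0

Nim-sum: 6 ⊕ 4 ⊕ 23 ⊕ 11 ⊕ 30 = 0.
The nim-sum is already 0, so every move leaves a nonzero nim-sum — there are no winning moves.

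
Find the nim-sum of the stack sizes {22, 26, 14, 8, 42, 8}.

40

Compute the nim-sum pairwise:
22 ⊕ 26 = 12
12 ⊕ 14 = 2
2 ⊕ 8 = 10
10 ⊕ 42 = 32
32 ⊕ 8 = 40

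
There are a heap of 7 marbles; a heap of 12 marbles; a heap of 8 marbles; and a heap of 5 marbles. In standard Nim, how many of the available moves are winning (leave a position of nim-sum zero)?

3

Compute the nim-sum pairwise:
7 ⊕ 12 = 11
11 ⊕ 8 = 3
3 ⊕ 5 = 6
The overall nim-sum is X = 6. A heap of size p has a winning move iff p XOR X < p (reduce it to p XOR X).
  7: 7 XOR 6 = 1 < 7 — winning move (to 1).
  12: 12 XOR 6 = 10 < 12 — winning move (to 10).
  8: 8 XOR 6 = 14 ≥ 8 — no move.
  5: 5 XOR 6 = 3 < 5 — winning move (to 3).
That gives 3 winning moves.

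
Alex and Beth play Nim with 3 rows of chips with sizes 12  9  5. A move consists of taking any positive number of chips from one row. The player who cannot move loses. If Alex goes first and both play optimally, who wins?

Beth wins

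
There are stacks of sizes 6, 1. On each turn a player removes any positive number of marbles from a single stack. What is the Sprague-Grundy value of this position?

Compute the nim-sum pairwise:
6 XOR 1 = 7

7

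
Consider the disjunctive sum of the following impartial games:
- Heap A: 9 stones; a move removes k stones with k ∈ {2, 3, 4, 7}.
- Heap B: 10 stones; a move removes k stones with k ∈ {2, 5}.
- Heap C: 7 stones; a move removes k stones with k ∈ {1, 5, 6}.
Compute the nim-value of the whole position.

6

For heap A, compute g(0), g(1), … with moves {2, 3, 4, 7}:
k:     0  1  2  3  4  5  6  7  8  9
g(k):  0  0  1  1  2  2  0  3  1  4
So g(9) = 4.
Build the Grundy sequence for heap B with g(k) = mex{g(k−s) : s ∈ {2, 5}, s ≤ k}:
g(0) = mex{} = 0
g(1) = mex{} = 0
g(2) = mex{0} = 1
g(3) = mex{0} = 1
g(4) = mex{1} = 0
g(5) = mex{0,1} = 2
g(6) = mex{0} = 1
g(7) = mex{1,2} = 0
g(8) = mex{1} = 0
g(9) = mex{0} = 1
g(10) = mex{0,2} = 1
So g(10) = 1.
Grundy values for heap C (subtraction set {1, 5, 6}):
k:     0  1  2  3  4  5  6  7
g(k):  0  1  0  1  0  1  2  3
So g(7) = 3.
The value of a disjunctive sum is the nim-sum of the parts.
Combined value = 4 XOR 1 XOR 3 = 6.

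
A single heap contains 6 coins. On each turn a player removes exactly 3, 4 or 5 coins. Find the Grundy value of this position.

2

Grundy values for subtraction set {3, 4, 5}:
k:     0  1  2  3  4  5  6
g(k):  0  0  0  1  1  1  2
So g(6) = 2.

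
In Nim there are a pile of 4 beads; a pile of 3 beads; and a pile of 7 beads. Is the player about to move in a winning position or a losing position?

Nim-sum: 4 ^ 3 ^ 7 = 0.
The nim-sum is 0, so this is a P-position: the player to move is in a losing position under optimal play.

Losing position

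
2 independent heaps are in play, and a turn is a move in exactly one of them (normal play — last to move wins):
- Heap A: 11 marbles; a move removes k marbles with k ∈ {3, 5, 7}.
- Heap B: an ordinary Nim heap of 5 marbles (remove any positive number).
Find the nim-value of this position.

5

Build the Grundy sequence for heap A with g(k) = mex{g(k−s) : s ∈ {3, 5, 7}, s ≤ k}:
k:     0  1  2  3  4  5  6  7  8  9 10 11
g(k):  0  0  0  1  1  1  2  2  2  3  0  0
So g(11) = 0.
Heap B is a plain Nim heap of size 5, so its Grundy value is 5.
The value of a disjunctive sum is the nim-sum of the parts.
Combined value = 0 ⊕ 5 = 5.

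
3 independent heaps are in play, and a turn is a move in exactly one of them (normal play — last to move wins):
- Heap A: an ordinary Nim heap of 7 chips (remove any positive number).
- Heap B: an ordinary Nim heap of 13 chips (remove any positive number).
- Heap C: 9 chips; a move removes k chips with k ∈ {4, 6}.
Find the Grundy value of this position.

Heap A is a plain Nim heap of size 7, so its Grundy value is 7.
Heap B is a plain Nim heap of size 13, so its Grundy value is 13.
For heap C, compute g(0), g(1), … with moves {4, 6}:
g(0) = mex{} = 0
g(1) = mex{} = 0
g(2) = mex{} = 0
g(3) = mex{} = 0
g(4) = mex{0} = 1
g(5) = mex{0} = 1
g(6) = mex{0} = 1
g(7) = mex{0} = 1
g(8) = mex{0,1} = 2
g(9) = mex{0,1} = 2
So g(9) = 2.
By the Sprague-Grundy theorem, the Grundy value of a sum of independent games is the XOR of the component values.
Combined value = 7 XOR 13 XOR 2 = 8.

8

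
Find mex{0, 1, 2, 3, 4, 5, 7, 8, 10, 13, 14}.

6

The values 0, 1, 2, 3, 4, 5 are all present; 6 is the first non-negative integer missing from the set.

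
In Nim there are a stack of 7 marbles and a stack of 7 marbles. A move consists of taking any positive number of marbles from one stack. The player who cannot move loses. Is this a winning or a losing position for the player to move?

Compute the nim-sum pairwise:
7 ^ 7 = 0
The nim-sum is 0, so this is a P-position: the player to move is in a losing position under optimal play.

Losing position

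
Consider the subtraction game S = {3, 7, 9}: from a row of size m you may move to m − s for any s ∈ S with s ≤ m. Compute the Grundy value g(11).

3

Build the Grundy sequence with g(k) = mex{g(k−s) : s ∈ {3, 7, 9}, s ≤ k}:
k:     0  1  2  3  4  5  6  7  8  9 10 11
g(k):  0  0  0  1  1  1  0  2  2  1  3  3
So g(11) = 3.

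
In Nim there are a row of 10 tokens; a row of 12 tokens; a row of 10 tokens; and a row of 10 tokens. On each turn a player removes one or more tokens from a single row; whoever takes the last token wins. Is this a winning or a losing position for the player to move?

Winning position

Compute the nim-sum pairwise:
10 ^ 12 = 6
6 ^ 10 = 12
12 ^ 10 = 6
The nim-sum is 6 ≠ 0, so this is an N-position: the player to move can win.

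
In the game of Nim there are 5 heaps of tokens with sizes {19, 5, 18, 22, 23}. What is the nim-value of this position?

In binary:
  10011  (19)
  00101  (5)
  10010  (18)
  10110  (22)
  10111  (23)
  -----
  00101  (5)

5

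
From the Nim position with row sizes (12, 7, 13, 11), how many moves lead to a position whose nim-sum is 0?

Compute the nim-sum pairwise:
12 ⊕ 7 = 11
11 ⊕ 13 = 6
6 ⊕ 11 = 13
The overall nim-sum is X = 13. A row of size p has a winning move iff p XOR X < p (reduce it to p XOR X).
  12: 12 XOR 13 = 1 < 12 — winning move (to 1).
  7: 7 XOR 13 = 10 ≥ 7 — no move.
  13: 13 XOR 13 = 0 < 13 — winning move (to 0).
  11: 11 XOR 13 = 6 < 11 — winning move (to 6).
That gives 3 winning moves.

3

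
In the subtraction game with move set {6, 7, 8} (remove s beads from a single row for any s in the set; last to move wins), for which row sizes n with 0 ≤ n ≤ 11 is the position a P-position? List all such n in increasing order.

0, 1, 2, 3, 4, 5

Grundy values for subtraction set {6, 7, 8}:
k:     0  1  2  3  4  5  6  7  8  9 10 11
g(k):  0  0  0  0  0  0  1  1  1  1  1  1
The P-positions (g = 0) in 0..11 are 0, 1, 2, 3, 4, 5.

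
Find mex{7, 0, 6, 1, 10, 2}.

3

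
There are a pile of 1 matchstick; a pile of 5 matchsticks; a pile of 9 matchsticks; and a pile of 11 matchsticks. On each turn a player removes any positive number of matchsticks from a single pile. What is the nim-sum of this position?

6

Nim-sum: 1 ⊕ 5 ⊕ 9 ⊕ 11 = 6.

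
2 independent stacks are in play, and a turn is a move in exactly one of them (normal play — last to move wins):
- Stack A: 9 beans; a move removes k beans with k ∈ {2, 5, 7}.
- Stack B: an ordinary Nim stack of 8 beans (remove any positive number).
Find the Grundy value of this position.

10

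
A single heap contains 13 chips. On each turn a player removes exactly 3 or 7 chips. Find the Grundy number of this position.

1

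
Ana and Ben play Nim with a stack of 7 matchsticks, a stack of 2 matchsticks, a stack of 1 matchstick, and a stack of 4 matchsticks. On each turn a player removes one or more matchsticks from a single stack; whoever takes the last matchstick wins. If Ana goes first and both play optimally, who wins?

Ben wins

Bitwise XOR of the heap sizes:
  111  (7)
  010  (2)
  001  (1)
  100  (4)
  ---
  000  (0)
The nim-sum is 0, so this is a P-position: the player to move is in a losing position under optimal play; Ana is about to move from it and so loses — Ben wins.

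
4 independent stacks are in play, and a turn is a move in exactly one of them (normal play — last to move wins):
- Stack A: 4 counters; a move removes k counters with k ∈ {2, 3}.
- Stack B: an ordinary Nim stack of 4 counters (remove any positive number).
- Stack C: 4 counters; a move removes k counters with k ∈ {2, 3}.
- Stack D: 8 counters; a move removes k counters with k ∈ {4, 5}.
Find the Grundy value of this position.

Build the Grundy sequence for stack A with g(k) = mex{g(k−s) : s ∈ {2, 3}, s ≤ k}:
g(0) = mex{} = 0
g(1) = mex{} = 0
g(2) = mex{0} = 1
g(3) = mex{0} = 1
g(4) = mex{0,1} = 2
So g(4) = 2.
Stack B is a plain Nim stack of size 4, so its Grundy value is 4.
Build the Grundy sequence for stack C with g(k) = mex{g(k−s) : s ∈ {2, 3}, s ≤ k}:
g(0) = mex{} = 0
g(1) = mex{} = 0
g(2) = mex{0} = 1
g(3) = mex{0} = 1
g(4) = mex{0,1} = 2
So g(4) = 2.
For stack D, compute g(0), g(1), … with moves {4, 5}:
g(0) = mex{} = 0
g(1) = mex{} = 0
g(2) = mex{} = 0
g(3) = mex{} = 0
g(4) = mex{0} = 1
g(5) = mex{0} = 1
g(6) = mex{0} = 1
g(7) = mex{0} = 1
g(8) = mex{0,1} = 2
So g(8) = 2.
By the Sprague-Grundy theorem, the Grundy value of a sum of independent games is the XOR of the component values.
Combined value = 2 XOR 4 XOR 2 XOR 2 = 6.

6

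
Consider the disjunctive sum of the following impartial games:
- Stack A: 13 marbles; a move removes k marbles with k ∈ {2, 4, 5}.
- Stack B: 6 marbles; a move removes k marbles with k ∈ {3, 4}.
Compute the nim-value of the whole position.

1

Grundy values for stack A (subtraction set {2, 4, 5}):
g(0) = mex{} = 0
g(1) = mex{} = 0
g(2) = mex{0} = 1
g(3) = mex{0} = 1
g(4) = mex{0,1} = 2
g(5) = mex{0,1} = 2
g(6) = mex{0,1,2} = 3
g(7) = mex{1,2} = 0
g(8) = mex{1,2,3} = 0
g(9) = mex{0,2} = 1
g(10) = mex{0,2,3} = 1
g(11) = mex{0,1,3} = 2
g(12) = mex{0,1} = 2
g(13) = mex{0,1,2} = 3
So g(13) = 3.
For stack B, compute g(0), g(1), … with moves {3, 4}:
g(0) = mex{} = 0
g(1) = mex{} = 0
g(2) = mex{} = 0
g(3) = mex{0} = 1
g(4) = mex{0} = 1
g(5) = mex{0} = 1
g(6) = mex{0,1} = 2
So g(6) = 2.
The value of a disjunctive sum is the nim-sum of the parts.
Combined value = 3 XOR 2 = 1.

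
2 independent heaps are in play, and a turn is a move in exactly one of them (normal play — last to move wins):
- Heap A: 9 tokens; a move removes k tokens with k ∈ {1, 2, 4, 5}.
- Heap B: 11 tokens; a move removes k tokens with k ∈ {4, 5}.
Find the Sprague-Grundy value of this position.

0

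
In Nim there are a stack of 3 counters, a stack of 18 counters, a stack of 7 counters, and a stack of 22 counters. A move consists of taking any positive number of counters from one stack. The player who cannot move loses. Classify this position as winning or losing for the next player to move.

Nim-sum: 3 ⊕ 18 ⊕ 7 ⊕ 22 = 0.
The nim-sum is 0, so this is a P-position: the player to move is in a losing position under optimal play.

Losing position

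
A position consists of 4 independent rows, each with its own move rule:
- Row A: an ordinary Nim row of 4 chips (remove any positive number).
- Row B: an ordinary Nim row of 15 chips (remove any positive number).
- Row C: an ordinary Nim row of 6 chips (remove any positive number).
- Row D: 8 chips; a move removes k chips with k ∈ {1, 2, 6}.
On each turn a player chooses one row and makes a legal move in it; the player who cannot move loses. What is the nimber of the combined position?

Row A is a plain Nim row of size 4, so its Grundy value is 4.
Row B is a plain Nim row of size 15, so its Grundy value is 15.
Row C is a plain Nim row of size 6, so its Grundy value is 6.
Build the Grundy sequence for row D with g(k) = mex{g(k−s) : s ∈ {1, 2, 6}, s ≤ k}:
k:     0  1  2  3  4  5  6  7  8
g(k):  0  1  2  0  1  2  3  0  1
So g(8) = 1.
The value of a disjunctive sum is the nim-sum of the parts.
Combined value = 4 XOR 15 XOR 6 XOR 1 = 12.

12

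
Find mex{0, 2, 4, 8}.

0 is in the set but 1 is not, so the mex is 1.

1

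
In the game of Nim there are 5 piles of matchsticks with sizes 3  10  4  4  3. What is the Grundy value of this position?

10

Bitwise XOR of the heap sizes:
  0011  (3)
  1010  (10)
  0100  (4)
  0100  (4)
  0011  (3)
  ----
  1010  (10)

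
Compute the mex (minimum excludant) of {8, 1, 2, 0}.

3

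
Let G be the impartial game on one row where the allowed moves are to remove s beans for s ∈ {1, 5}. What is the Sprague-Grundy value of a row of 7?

Grundy values for subtraction set {1, 5}:
k:     0  1  2  3  4  5  6  7
g(k):  0  1  0  1  0  1  0  1
So g(7) = 1.

1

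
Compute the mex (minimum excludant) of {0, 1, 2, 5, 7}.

The values 0, 1, 2 are all present; 3 is the first non-negative integer missing from the set.

3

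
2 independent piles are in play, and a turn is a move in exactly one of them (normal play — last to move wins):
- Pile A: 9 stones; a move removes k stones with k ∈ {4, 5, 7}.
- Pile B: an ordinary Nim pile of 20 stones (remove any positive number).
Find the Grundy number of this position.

22

Build the Grundy sequence for pile A with g(k) = mex{g(k−s) : s ∈ {4, 5, 7}, s ≤ k}:
g(0) = mex{} = 0
g(1) = mex{} = 0
g(2) = mex{} = 0
g(3) = mex{} = 0
g(4) = mex{0} = 1
g(5) = mex{0} = 1
g(6) = mex{0} = 1
g(7) = mex{0} = 1
g(8) = mex{0,1} = 2
g(9) = mex{0,1} = 2
So g(9) = 2.
Pile B is a plain Nim pile of size 20, so its Grundy value is 20.
By the Sprague-Grundy theorem, the Grundy value of a sum of independent games is the XOR of the component values.
Combined value = 2 ⊕ 20 = 22.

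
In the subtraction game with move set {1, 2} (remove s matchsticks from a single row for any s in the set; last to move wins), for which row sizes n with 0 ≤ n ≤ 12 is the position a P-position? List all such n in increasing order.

Compute g(0), g(1), … for moves {1, 2}:
k:     0  1  2  3  4  5  6  7  8  9 10 11 12
g(k):  0  1  2  0  1  2  0  1  2  0  1  2  0
The P-positions (g = 0) in 0..12 are 0, 3, 6, 9, 12.

0, 3, 6, 9, 12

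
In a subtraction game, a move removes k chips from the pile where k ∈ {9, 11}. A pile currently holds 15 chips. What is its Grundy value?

Compute g(0), g(1), … for moves {9, 11}:
k:     0  1  2  3  4  5  6  7  8  9 10 11 12 13 14 15
g(k):  0  0  0  0  0  0  0  0  0  1  1  1  1  1  1  1
So g(15) = 1.

1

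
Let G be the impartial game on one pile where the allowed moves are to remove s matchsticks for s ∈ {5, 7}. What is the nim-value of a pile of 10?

2

Grundy values for subtraction set {5, 7}:
k:     0  1  2  3  4  5  6  7  8  9 10
g(k):  0  0  0  0  0  1  1  1  1  1  2
So g(10) = 2.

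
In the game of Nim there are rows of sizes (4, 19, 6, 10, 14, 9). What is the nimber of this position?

28

Bitwise XOR of the heap sizes:
  00100  (4)
  10011  (19)
  00110  (6)
  01010  (10)
  01110  (14)
  01001  (9)
  -----
  11100  (28)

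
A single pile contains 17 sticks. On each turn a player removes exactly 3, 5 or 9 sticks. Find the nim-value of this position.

1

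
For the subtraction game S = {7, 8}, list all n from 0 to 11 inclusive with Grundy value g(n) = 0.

0, 1, 2, 3, 4, 5, 6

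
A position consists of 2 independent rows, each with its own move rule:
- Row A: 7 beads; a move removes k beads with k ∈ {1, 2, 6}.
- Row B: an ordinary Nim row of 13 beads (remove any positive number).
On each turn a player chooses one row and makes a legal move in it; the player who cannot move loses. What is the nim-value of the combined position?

13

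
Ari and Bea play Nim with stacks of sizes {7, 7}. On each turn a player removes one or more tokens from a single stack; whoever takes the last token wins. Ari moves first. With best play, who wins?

Compute the nim-sum pairwise:
7 ^ 7 = 0
The nim-sum is 0, so this is a P-position: the player to move is in a losing position under optimal play; Ari is about to move from it and so loses — Bea wins.

Bea wins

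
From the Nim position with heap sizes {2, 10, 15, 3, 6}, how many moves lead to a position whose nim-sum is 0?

5

Compute the nim-sum pairwise:
2 ^ 10 = 8
8 ^ 15 = 7
7 ^ 3 = 4
4 ^ 6 = 2
The overall nim-sum is X = 2. A heap of size p has a winning move iff p XOR X < p (reduce it to p XOR X).
  2: 2 XOR 2 = 0 < 2 — winning move (to 0).
  10: 10 XOR 2 = 8 < 10 — winning move (to 8).
  15: 15 XOR 2 = 13 < 15 — winning move (to 13).
  3: 3 XOR 2 = 1 < 3 — winning move (to 1).
  6: 6 XOR 2 = 4 < 6 — winning move (to 4).
That gives 5 winning moves.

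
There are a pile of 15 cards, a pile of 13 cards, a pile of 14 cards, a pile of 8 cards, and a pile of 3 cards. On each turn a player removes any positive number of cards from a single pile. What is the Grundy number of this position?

7

Compute the nim-sum pairwise:
15 XOR 13 = 2
2 XOR 14 = 12
12 XOR 8 = 4
4 XOR 3 = 7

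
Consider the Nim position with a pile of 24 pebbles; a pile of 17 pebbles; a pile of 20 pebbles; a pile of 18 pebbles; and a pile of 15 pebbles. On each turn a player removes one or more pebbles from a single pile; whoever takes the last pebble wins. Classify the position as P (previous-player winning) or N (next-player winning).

In binary:
  11000  (24)
  10001  (17)
  10100  (20)
  10010  (18)
  01111  (15)
  -----
  00000  (0)
The nim-sum is 0, so this is a P-position: the player to move is in a losing position under optimal play.

P-position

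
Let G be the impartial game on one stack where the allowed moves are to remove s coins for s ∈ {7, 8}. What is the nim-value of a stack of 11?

Build the Grundy sequence with g(k) = mex{g(k−s) : s ∈ {7, 8}, s ≤ k}:
k:     0  1  2  3  4  5  6  7  8  9 10 11
g(k):  0  0  0  0  0  0  0  1  1  1  1  1
So g(11) = 1.

1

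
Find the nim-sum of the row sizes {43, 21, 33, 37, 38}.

28

Compute the nim-sum pairwise:
43 ^ 21 = 62
62 ^ 33 = 31
31 ^ 37 = 58
58 ^ 38 = 28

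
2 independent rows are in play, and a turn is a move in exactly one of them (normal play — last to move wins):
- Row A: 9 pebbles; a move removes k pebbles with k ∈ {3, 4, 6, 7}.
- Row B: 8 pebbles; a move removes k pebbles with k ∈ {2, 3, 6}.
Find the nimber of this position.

Grundy values for row A (subtraction set {3, 4, 6, 7}):
g(0) = mex{} = 0
g(1) = mex{} = 0
g(2) = mex{} = 0
g(3) = mex{0} = 1
g(4) = mex{0} = 1
g(5) = mex{0} = 1
g(6) = mex{0,1} = 2
g(7) = mex{0,1} = 2
g(8) = mex{0,1} = 2
g(9) = mex{0,1,2} = 3
So g(9) = 3.
Grundy values for row B (subtraction set {2, 3, 6}):
g(0) = mex{} = 0
g(1) = mex{} = 0
g(2) = mex{0} = 1
g(3) = mex{0} = 1
g(4) = mex{0,1} = 2
g(5) = mex{1} = 0
g(6) = mex{0,1,2} = 3
g(7) = mex{0,2} = 1
g(8) = mex{0,1,3} = 2
So g(8) = 2.
By the Sprague-Grundy theorem, the Grundy value of a sum of independent games is the XOR of the component values.
Combined value = 3 XOR 2 = 1.

1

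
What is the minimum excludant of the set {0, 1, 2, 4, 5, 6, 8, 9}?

The values 0, 1, 2 are all present; 3 is the first non-negative integer missing from the set.

3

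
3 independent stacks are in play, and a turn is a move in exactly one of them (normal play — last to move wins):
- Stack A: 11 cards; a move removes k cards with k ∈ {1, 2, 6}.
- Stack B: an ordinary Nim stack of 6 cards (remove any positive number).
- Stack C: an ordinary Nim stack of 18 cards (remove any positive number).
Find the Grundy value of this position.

21

Build the Grundy sequence for stack A with g(k) = mex{g(k−s) : s ∈ {1, 2, 6}, s ≤ k}:
g(0) = mex{} = 0
g(1) = mex{0} = 1
g(2) = mex{0,1} = 2
g(3) = mex{1,2} = 0
g(4) = mex{0,2} = 1
g(5) = mex{0,1} = 2
g(6) = mex{0,1,2} = 3
g(7) = mex{1,2,3} = 0
g(8) = mex{0,2,3} = 1
g(9) = mex{0,1} = 2
g(10) = mex{1,2} = 0
g(11) = mex{0,2} = 1
So g(11) = 1.
Stack B is a plain Nim stack of size 6, so its Grundy value is 6.
Stack C is a plain Nim stack of size 18, so its Grundy value is 18.
By the Sprague-Grundy theorem, the Grundy value of a sum of independent games is the XOR of the component values.
Combined value = 1 XOR 6 XOR 18 = 21.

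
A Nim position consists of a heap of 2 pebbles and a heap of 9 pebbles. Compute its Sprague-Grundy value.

11

Nim-sum: 2 ⊕ 9 = 11.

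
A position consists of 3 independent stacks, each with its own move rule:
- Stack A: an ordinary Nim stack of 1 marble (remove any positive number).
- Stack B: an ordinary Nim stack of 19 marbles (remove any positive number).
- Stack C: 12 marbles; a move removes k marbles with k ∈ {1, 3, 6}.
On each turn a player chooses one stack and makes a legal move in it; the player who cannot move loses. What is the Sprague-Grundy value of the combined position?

Stack A is a plain Nim stack of size 1, so its Grundy value is 1.
Stack B is a plain Nim stack of size 19, so its Grundy value is 19.
Build the Grundy sequence for stack C with g(k) = mex{g(k−s) : s ∈ {1, 3, 6}, s ≤ k}:
k:     0  1  2  3  4  5  6  7  8  9 10 11 12
g(k):  0  1  0  1  0  1  2  3  2  0  1  0  1
So g(12) = 1.
By the Sprague-Grundy theorem, the Grundy value of a sum of independent games is the XOR of the component values.
Combined value = 1 ⊕ 19 ⊕ 1 = 19.

19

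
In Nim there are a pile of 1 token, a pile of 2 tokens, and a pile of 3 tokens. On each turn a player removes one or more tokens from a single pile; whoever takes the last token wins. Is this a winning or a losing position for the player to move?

Bitwise XOR of the heap sizes:
  01  (1)
  10  (2)
  11  (3)
  --
  00  (0)
The nim-sum is 0, so this is a P-position: the player to move is in a losing position under optimal play.

Losing position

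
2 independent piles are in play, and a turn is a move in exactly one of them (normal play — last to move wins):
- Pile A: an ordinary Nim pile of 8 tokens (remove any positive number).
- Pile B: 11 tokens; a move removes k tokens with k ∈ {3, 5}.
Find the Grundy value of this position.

9

Pile A is a plain Nim pile of size 8, so its Grundy value is 8.
Build the Grundy sequence for pile B with g(k) = mex{g(k−s) : s ∈ {3, 5}, s ≤ k}:
k:     0  1  2  3  4  5  6  7  8  9 10 11
g(k):  0  0  0  1  1  1  2  2  0  0  0  1
So g(11) = 1.
By the Sprague-Grundy theorem, the Grundy value of a sum of independent games is the XOR of the component values.
Combined value = 8 XOR 1 = 9.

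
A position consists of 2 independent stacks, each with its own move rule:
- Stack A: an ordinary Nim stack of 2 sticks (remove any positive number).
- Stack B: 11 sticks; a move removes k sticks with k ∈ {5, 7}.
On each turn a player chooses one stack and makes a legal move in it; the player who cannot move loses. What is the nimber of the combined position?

0

Stack A is a plain Nim stack of size 2, so its Grundy value is 2.
For stack B, compute g(0), g(1), … with moves {5, 7}:
k:     0  1  2  3  4  5  6  7  8  9 10 11
g(k):  0  0  0  0  0  1  1  1  1  1  2  2
So g(11) = 2.
By the Sprague-Grundy theorem, the Grundy value of a sum of independent games is the XOR of the component values.
Combined value = 2 ⊕ 2 = 0.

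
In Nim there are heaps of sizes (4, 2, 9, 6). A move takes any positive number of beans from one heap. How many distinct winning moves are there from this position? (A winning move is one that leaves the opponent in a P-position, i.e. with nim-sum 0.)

1

Write each in binary and XOR column by column:
  0100  (4)
  0010  (2)
  1001  (9)
  0110  (6)
  ----
  1001  (9)
The overall nim-sum is X = 9. A heap of size p has a winning move iff p XOR X < p (reduce it to p XOR X).
  4: 4 XOR 9 = 13 ≥ 4 — no move.
  2: 2 XOR 9 = 11 ≥ 2 — no move.
  9: 9 XOR 9 = 0 < 9 — winning move (to 0).
  6: 6 XOR 9 = 15 ≥ 6 — no move.
That gives 1 winning move.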